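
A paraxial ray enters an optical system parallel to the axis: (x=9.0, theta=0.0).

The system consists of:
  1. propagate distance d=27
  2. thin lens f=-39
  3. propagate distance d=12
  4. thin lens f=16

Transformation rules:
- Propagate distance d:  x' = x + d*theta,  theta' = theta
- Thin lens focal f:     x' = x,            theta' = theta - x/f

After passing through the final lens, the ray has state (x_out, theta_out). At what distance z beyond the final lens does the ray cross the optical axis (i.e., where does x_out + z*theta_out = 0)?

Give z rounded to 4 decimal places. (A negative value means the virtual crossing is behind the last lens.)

Initial: x=9.0000 theta=0.0000
After 1 (propagate distance d=27): x=9.0000 theta=0.0000
After 2 (thin lens f=-39): x=9.0000 theta=3/13 (≈0.2308)
After 3 (propagate distance d=12): x=153/13 (≈11.7692) theta=3/13 (≈0.2308)
After 4 (thin lens f=16): x=153/13 (≈11.7692) theta=-105/208 (≈-0.5048)
z_focus = -x_out/theta_out = -(153/13)/(-105/208) = 816/35 ≈ 23.3143
Rounded to 4 decimal places: z = 23.3143

Answer: 23.3143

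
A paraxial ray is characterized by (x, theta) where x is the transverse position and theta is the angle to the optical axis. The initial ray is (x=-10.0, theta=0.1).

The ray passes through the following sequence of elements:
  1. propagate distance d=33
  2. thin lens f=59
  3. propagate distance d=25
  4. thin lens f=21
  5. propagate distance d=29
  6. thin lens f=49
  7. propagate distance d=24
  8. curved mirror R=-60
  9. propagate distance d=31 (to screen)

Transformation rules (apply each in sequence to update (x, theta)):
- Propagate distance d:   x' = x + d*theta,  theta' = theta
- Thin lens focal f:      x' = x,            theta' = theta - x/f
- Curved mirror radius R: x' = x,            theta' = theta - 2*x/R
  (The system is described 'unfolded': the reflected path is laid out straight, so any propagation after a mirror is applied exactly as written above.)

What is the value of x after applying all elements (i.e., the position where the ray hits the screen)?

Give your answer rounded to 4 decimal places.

Initial: x=-10.0000 theta=0.1000
After 1 (propagate distance d=33): x=-6.7000 theta=0.1000
After 2 (thin lens f=59): x=-6.7000 theta=63/295 (≈0.2136)
After 3 (propagate distance d=25): x=-803/590 (≈-1.3610) theta=63/295 (≈0.2136)
After 4 (thin lens f=21): x=-803/590 (≈-1.3610) theta=3449/12390 (≈0.2784)
After 5 (propagate distance d=29): x=41579/6195 (≈6.7117) theta=3449/12390 (≈0.2784)
After 6 (thin lens f=49): x=41579/6195 (≈6.7117) theta=85843/607110 (≈0.1414)
After 7 (propagate distance d=24): x=3067487/303555 (≈10.1052) theta=85843/607110 (≈0.1414)
After 8 (curved mirror R=-60): x=3067487/303555 (≈10.1052) theta=2177566/4553325 (≈0.4782)
After 9 (propagate distance d=31 (to screen)): x=16216693/650475 (≈24.9305) theta=2177566/4553325 (≈0.4782)
Rounded to 4 decimal places: x = 24.9305

Answer: 24.9305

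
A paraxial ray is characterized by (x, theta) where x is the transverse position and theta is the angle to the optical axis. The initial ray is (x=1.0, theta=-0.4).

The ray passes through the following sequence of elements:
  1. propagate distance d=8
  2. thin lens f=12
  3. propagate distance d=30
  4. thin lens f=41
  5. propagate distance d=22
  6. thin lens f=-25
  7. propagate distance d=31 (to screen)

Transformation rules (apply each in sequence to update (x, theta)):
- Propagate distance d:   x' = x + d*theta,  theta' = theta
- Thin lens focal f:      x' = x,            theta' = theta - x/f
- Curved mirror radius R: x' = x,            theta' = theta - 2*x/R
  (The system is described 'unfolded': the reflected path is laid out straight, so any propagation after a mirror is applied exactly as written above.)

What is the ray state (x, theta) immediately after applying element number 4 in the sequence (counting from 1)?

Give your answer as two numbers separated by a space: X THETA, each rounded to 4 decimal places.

Initial: x=1.0000 theta=-0.4000
After 1 (propagate distance d=8): x=-2.2000 theta=-0.4000
After 2 (thin lens f=12): x=-2.2000 theta=-13/60 (≈-0.2167)
After 3 (propagate distance d=30): x=-8.7000 theta=-13/60 (≈-0.2167)
After 4 (thin lens f=41): x=-8.7000 theta=-11/2460 (≈-0.0045)
Rounded to 4 decimal places: x = -8.7000, theta = -0.0045

Answer: -8.7000 -0.0045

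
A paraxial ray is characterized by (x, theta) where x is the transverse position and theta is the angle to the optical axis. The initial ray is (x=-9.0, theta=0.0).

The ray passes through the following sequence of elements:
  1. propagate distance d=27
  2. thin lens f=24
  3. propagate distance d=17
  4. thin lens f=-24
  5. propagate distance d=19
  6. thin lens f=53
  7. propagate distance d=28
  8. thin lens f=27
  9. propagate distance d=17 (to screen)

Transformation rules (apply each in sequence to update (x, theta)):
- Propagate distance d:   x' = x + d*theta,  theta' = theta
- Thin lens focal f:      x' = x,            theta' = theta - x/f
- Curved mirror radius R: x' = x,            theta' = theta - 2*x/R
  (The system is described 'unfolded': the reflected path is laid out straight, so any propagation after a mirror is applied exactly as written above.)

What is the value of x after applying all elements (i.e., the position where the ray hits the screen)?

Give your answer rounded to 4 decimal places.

Answer: 6.9165

Derivation:
Initial: x=-9.0000 theta=0.0000
After 1 (propagate distance d=27): x=-9.0000 theta=0.0000
After 2 (thin lens f=24): x=-9.0000 theta=0.3750
After 3 (propagate distance d=17): x=-2.6250 theta=0.3750
After 4 (thin lens f=-24): x=-2.6250 theta=17/64 (≈0.2656)
After 5 (propagate distance d=19): x=155/64 (≈2.4219) theta=17/64 (≈0.2656)
After 6 (thin lens f=53): x=155/64 (≈2.4219) theta=373/1696 (≈0.2199)
After 7 (propagate distance d=28): x=29103/3392 (≈8.5799) theta=373/1696 (≈0.2199)
After 8 (thin lens f=27): x=29103/3392 (≈8.5799) theta=-2987/30528 (≈-0.0978)
After 9 (propagate distance d=17 (to screen)): x=52787/7632 (≈6.9165) theta=-2987/30528 (≈-0.0978)
Rounded to 4 decimal places: x = 6.9165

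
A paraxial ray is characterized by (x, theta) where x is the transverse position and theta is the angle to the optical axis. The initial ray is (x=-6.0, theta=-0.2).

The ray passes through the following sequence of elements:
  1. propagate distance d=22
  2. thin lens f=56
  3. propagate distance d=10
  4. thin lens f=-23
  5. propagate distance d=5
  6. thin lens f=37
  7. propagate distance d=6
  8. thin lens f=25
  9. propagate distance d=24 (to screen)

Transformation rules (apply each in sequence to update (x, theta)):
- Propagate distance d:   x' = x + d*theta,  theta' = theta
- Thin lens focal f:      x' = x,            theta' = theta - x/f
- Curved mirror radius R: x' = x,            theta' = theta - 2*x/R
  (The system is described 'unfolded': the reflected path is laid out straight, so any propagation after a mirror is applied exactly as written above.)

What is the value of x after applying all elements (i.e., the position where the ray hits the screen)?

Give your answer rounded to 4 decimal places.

Initial: x=-6.0000 theta=-0.2000
After 1 (propagate distance d=22): x=-10.4000 theta=-0.2000
After 2 (thin lens f=56): x=-10.4000 theta=-1/70 (≈-0.0143)
After 3 (propagate distance d=10): x=-369/35 (≈-10.5429) theta=-1/70 (≈-0.0143)
After 4 (thin lens f=-23): x=-369/35 (≈-10.5429) theta=-761/1610 (≈-0.4727)
After 5 (propagate distance d=5): x=-20779/1610 (≈-12.9062) theta=-761/1610 (≈-0.4727)
After 6 (thin lens f=37): x=-20779/1610 (≈-12.9062) theta=-527/4255 (≈-0.1239)
After 7 (propagate distance d=6): x=-813091/59570 (≈-13.6493) theta=-527/4255 (≈-0.1239)
After 8 (thin lens f=25): x=-813091/59570 (≈-13.6493) theta=628641/1489250 (≈0.4221)
After 9 (propagate distance d=24 (to screen)): x=-5239891/1489250 (≈-3.5185) theta=628641/1489250 (≈0.4221)
Rounded to 4 decimal places: x = -3.5185

Answer: -3.5185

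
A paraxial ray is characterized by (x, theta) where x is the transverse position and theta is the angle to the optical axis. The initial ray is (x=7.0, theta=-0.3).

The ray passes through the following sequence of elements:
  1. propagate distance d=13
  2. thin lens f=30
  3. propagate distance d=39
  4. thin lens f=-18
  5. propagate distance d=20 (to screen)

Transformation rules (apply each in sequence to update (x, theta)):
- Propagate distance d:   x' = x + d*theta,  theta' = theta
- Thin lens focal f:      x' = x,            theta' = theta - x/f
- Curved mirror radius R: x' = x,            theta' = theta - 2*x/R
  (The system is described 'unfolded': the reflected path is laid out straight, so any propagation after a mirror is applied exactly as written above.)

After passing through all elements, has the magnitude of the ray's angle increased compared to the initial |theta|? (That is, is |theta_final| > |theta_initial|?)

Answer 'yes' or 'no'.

Initial: x=7.0000 theta=-0.3000
After 1 (propagate distance d=13): x=3.1000 theta=-0.3000
After 2 (thin lens f=30): x=3.1000 theta=-121/300 (≈-0.4033)
After 3 (propagate distance d=39): x=-12.6300 theta=-121/300 (≈-0.4033)
After 4 (thin lens f=-18): x=-12.6300 theta=-1.1050
After 5 (propagate distance d=20 (to screen)): x=-34.7300 theta=-1.1050
|theta_initial|=0.3000 |theta_final|=1.1050 -> increased

Answer: yes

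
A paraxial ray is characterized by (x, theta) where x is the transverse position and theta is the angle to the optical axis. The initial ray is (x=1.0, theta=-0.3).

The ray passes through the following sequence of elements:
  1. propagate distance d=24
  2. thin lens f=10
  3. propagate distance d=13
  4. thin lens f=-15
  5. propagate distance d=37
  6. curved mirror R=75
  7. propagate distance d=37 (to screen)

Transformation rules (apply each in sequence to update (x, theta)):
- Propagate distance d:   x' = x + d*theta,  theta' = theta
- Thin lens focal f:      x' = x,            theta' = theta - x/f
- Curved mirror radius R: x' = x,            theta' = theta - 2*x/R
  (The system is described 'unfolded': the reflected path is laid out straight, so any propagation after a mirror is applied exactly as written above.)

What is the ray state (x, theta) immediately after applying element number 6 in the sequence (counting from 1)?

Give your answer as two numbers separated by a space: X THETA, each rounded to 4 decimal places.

Initial: x=1.0000 theta=-0.3000
After 1 (propagate distance d=24): x=-6.2000 theta=-0.3000
After 2 (thin lens f=10): x=-6.2000 theta=0.3200
After 3 (propagate distance d=13): x=-2.0400 theta=0.3200
After 4 (thin lens f=-15): x=-2.0400 theta=0.1840
After 5 (propagate distance d=37): x=4.7680 theta=0.1840
After 6 (curved mirror R=75): x=4.7680 theta=533/9375 (≈0.0569)
Rounded to 4 decimal places: x = 4.7680, theta = 0.0569

Answer: 4.7680 0.0569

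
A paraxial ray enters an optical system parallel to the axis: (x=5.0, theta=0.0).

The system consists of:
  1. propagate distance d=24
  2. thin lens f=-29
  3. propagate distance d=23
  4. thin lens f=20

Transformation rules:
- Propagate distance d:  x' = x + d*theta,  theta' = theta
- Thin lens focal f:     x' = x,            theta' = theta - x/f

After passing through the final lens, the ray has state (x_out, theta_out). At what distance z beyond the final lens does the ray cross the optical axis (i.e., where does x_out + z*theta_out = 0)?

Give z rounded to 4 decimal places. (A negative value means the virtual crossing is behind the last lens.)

Initial: x=5.0000 theta=0.0000
After 1 (propagate distance d=24): x=5.0000 theta=0.0000
After 2 (thin lens f=-29): x=5.0000 theta=5/29 (≈0.1724)
After 3 (propagate distance d=23): x=260/29 (≈8.9655) theta=5/29 (≈0.1724)
After 4 (thin lens f=20): x=260/29 (≈8.9655) theta=-8/29 (≈-0.2759)
z_focus = -x_out/theta_out = -(260/29)/(-8/29) = 32.5000
Rounded to 4 decimal places: z = 32.5000

Answer: 32.5000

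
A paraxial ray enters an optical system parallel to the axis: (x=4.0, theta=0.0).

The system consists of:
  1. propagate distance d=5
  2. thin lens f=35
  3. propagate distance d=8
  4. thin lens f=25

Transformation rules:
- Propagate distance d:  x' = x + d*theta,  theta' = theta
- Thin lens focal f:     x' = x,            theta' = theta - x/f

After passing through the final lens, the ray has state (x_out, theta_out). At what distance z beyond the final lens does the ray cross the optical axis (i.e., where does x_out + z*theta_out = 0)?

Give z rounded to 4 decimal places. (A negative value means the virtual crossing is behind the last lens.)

Initial: x=4.0000 theta=0.0000
After 1 (propagate distance d=5): x=4.0000 theta=0.0000
After 2 (thin lens f=35): x=4.0000 theta=-4/35 (≈-0.1143)
After 3 (propagate distance d=8): x=108/35 (≈3.0857) theta=-4/35 (≈-0.1143)
After 4 (thin lens f=25): x=108/35 (≈3.0857) theta=-208/875 (≈-0.2377)
z_focus = -x_out/theta_out = -(108/35)/(-208/875) = 675/52 ≈ 12.9808
Rounded to 4 decimal places: z = 12.9808

Answer: 12.9808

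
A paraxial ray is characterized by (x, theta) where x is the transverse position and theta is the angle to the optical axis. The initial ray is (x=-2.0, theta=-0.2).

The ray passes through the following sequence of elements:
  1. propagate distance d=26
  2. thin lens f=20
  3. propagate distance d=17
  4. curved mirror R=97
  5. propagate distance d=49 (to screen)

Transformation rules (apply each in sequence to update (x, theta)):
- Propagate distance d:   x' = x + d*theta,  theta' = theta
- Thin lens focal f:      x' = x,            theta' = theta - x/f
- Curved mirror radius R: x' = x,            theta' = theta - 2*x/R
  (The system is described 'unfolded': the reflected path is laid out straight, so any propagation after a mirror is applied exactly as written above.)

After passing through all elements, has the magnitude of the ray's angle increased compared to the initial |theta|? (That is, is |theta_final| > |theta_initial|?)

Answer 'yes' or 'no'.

Answer: yes

Derivation:
Initial: x=-2.0000 theta=-0.2000
After 1 (propagate distance d=26): x=-7.2000 theta=-0.2000
After 2 (thin lens f=20): x=-7.2000 theta=0.1600
After 3 (propagate distance d=17): x=-4.4800 theta=0.1600
After 4 (curved mirror R=97): x=-4.4800 theta=612/2425 (≈0.2524)
After 5 (propagate distance d=49 (to screen)): x=19124/2425 (≈7.8862) theta=612/2425 (≈0.2524)
|theta_initial|=0.2000 |theta_final|=612/2425 (≈0.2524) -> increased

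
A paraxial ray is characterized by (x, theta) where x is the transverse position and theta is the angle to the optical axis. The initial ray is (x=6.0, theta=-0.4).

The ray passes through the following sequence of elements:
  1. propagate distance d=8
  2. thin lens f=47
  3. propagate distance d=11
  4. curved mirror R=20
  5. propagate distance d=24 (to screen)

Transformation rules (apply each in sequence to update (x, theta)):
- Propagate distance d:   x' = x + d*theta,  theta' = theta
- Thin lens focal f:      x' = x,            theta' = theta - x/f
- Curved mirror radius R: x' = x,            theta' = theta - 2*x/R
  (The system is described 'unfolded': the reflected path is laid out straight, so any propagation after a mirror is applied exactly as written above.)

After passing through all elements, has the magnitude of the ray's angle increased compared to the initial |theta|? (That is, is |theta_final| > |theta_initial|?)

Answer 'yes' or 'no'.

Answer: no

Derivation:
Initial: x=6.0000 theta=-0.4000
After 1 (propagate distance d=8): x=2.8000 theta=-0.4000
After 2 (thin lens f=47): x=2.8000 theta=-108/235 (≈-0.4596)
After 3 (propagate distance d=11): x=-106/47 (≈-2.2553) theta=-108/235 (≈-0.4596)
After 4 (curved mirror R=20): x=-106/47 (≈-2.2553) theta=-11/47 (≈-0.2340)
After 5 (propagate distance d=24 (to screen)): x=-370/47 (≈-7.8723) theta=-11/47 (≈-0.2340)
|theta_initial|=0.4000 |theta_final|=11/47 (≈0.2340) -> not increased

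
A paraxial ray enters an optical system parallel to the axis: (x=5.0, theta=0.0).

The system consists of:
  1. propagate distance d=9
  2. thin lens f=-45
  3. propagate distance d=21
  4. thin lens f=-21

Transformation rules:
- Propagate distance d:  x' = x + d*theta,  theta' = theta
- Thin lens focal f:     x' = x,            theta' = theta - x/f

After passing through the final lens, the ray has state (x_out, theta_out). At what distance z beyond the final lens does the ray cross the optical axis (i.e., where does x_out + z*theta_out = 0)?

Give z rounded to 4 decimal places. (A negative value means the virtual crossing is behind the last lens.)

Answer: -15.9310

Derivation:
Initial: x=5.0000 theta=0.0000
After 1 (propagate distance d=9): x=5.0000 theta=0.0000
After 2 (thin lens f=-45): x=5.0000 theta=1/9 (≈0.1111)
After 3 (propagate distance d=21): x=22/3 (≈7.3333) theta=1/9 (≈0.1111)
After 4 (thin lens f=-21): x=22/3 (≈7.3333) theta=29/63 (≈0.4603)
z_focus = -x_out/theta_out = -(22/3)/(29/63) = -462/29 ≈ -15.9310
Rounded to 4 decimal places: z = -15.9310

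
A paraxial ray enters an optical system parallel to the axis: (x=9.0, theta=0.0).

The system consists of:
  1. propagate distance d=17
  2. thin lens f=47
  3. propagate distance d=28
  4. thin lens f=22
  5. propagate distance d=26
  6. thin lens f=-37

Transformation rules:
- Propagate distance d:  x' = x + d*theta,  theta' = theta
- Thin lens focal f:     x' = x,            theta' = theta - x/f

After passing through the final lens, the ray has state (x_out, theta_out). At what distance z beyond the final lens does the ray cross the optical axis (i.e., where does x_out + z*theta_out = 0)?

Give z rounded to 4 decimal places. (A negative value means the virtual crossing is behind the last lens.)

Initial: x=9.0000 theta=0.0000
After 1 (propagate distance d=17): x=9.0000 theta=0.0000
After 2 (thin lens f=47): x=9.0000 theta=-9/47 (≈-0.1915)
After 3 (propagate distance d=28): x=171/47 (≈3.6383) theta=-9/47 (≈-0.1915)
After 4 (thin lens f=22): x=171/47 (≈3.6383) theta=-369/1034 (≈-0.3569)
After 5 (propagate distance d=26): x=-2916/517 (≈-5.6402) theta=-369/1034 (≈-0.3569)
After 6 (thin lens f=-37): x=-2916/517 (≈-5.6402) theta=-19485/38258 (≈-0.5093)
z_focus = -x_out/theta_out = -(-2916/517)/(-19485/38258) = -23976/2165 ≈ -11.0744
Rounded to 4 decimal places: z = -11.0744

Answer: -11.0744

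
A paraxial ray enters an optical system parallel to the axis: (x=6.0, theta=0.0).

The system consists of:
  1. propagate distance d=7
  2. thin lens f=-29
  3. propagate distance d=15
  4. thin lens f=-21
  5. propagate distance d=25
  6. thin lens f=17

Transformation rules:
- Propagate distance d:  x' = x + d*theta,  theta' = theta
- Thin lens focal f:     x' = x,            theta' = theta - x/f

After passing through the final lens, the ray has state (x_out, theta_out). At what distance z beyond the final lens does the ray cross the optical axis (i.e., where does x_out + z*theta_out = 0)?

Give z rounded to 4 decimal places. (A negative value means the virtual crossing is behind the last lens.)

Answer: 30.0090

Derivation:
Initial: x=6.0000 theta=0.0000
After 1 (propagate distance d=7): x=6.0000 theta=0.0000
After 2 (thin lens f=-29): x=6.0000 theta=6/29 (≈0.2069)
After 3 (propagate distance d=15): x=264/29 (≈9.1034) theta=6/29 (≈0.2069)
After 4 (thin lens f=-21): x=264/29 (≈9.1034) theta=130/203 (≈0.6404)
After 5 (propagate distance d=25): x=5098/203 (≈25.1133) theta=130/203 (≈0.6404)
After 6 (thin lens f=17): x=5098/203 (≈25.1133) theta=-2888/3451 (≈-0.8369)
z_focus = -x_out/theta_out = -(5098/203)/(-2888/3451) = 43333/1444 ≈ 30.0090
Rounded to 4 decimal places: z = 30.0090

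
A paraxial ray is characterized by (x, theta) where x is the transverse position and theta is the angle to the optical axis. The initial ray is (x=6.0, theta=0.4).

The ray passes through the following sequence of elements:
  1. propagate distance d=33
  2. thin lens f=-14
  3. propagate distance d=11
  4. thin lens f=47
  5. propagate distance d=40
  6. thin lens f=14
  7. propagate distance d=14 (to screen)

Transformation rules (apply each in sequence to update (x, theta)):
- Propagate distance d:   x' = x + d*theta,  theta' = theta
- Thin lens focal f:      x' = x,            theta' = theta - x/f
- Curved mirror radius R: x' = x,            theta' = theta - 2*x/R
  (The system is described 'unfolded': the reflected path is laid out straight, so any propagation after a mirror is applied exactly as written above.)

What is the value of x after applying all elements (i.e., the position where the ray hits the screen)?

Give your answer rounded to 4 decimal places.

Initial: x=6.0000 theta=0.4000
After 1 (propagate distance d=33): x=19.2000 theta=0.4000
After 2 (thin lens f=-14): x=19.2000 theta=62/35 (≈1.7714)
After 3 (propagate distance d=11): x=1354/35 (≈38.6857) theta=62/35 (≈1.7714)
After 4 (thin lens f=47): x=1354/35 (≈38.6857) theta=312/329 (≈0.9483)
After 5 (propagate distance d=40): x=126038/1645 (≈76.6188) theta=312/329 (≈0.9483)
After 6 (thin lens f=14): x=126038/1645 (≈76.6188) theta=-52099/11515 (≈-4.5244)
After 7 (propagate distance d=14 (to screen)): x=624/47 (≈13.2766) theta=-52099/11515 (≈-4.5244)
Rounded to 4 decimal places: x = 13.2766

Answer: 13.2766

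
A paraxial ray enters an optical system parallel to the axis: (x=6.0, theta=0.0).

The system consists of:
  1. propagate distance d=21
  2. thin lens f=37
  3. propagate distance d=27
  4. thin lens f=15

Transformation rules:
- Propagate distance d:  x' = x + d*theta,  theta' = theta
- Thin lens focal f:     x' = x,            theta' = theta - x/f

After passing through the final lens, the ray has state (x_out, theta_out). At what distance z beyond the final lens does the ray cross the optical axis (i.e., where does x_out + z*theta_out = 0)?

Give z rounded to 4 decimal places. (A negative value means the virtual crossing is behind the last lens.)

Answer: 6.0000

Derivation:
Initial: x=6.0000 theta=0.0000
After 1 (propagate distance d=21): x=6.0000 theta=0.0000
After 2 (thin lens f=37): x=6.0000 theta=-6/37 (≈-0.1622)
After 3 (propagate distance d=27): x=60/37 (≈1.6216) theta=-6/37 (≈-0.1622)
After 4 (thin lens f=15): x=60/37 (≈1.6216) theta=-10/37 (≈-0.2703)
z_focus = -x_out/theta_out = -(60/37)/(-10/37) = 6.0000
Rounded to 4 decimal places: z = 6.0000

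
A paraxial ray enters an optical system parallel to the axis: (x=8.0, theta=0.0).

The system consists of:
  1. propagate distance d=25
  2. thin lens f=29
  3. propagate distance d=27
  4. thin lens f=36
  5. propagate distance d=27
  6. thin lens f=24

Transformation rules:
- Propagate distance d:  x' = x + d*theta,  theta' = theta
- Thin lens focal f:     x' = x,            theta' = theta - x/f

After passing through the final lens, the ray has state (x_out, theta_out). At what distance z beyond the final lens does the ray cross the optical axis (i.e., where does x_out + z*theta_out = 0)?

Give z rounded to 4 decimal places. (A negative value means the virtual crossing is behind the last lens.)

Answer: 545.1429

Derivation:
Initial: x=8.0000 theta=0.0000
After 1 (propagate distance d=25): x=8.0000 theta=0.0000
After 2 (thin lens f=29): x=8.0000 theta=-8/29 (≈-0.2759)
After 3 (propagate distance d=27): x=16/29 (≈0.5517) theta=-8/29 (≈-0.2759)
After 4 (thin lens f=36): x=16/29 (≈0.5517) theta=-76/261 (≈-0.2912)
After 5 (propagate distance d=27): x=-212/29 (≈-7.3103) theta=-76/261 (≈-0.2912)
After 6 (thin lens f=24): x=-212/29 (≈-7.3103) theta=7/522 (≈0.0134)
z_focus = -x_out/theta_out = -(-212/29)/(7/522) = 3816/7 ≈ 545.1429
Rounded to 4 decimal places: z = 545.1429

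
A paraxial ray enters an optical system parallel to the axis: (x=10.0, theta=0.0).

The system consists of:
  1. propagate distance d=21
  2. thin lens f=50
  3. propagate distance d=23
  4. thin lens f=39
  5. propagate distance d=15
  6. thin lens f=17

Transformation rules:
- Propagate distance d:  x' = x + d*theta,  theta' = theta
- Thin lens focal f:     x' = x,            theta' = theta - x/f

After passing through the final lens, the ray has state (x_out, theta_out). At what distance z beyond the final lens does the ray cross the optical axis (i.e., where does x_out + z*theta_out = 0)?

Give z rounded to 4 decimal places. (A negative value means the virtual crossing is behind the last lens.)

Initial: x=10.0000 theta=0.0000
After 1 (propagate distance d=21): x=10.0000 theta=0.0000
After 2 (thin lens f=50): x=10.0000 theta=-0.2000
After 3 (propagate distance d=23): x=5.4000 theta=-0.2000
After 4 (thin lens f=39): x=5.4000 theta=-22/65 (≈-0.3385)
After 5 (propagate distance d=15): x=21/65 (≈0.3231) theta=-22/65 (≈-0.3385)
After 6 (thin lens f=17): x=21/65 (≈0.3231) theta=-79/221 (≈-0.3575)
z_focus = -x_out/theta_out = -(21/65)/(-79/221) = 357/395 ≈ 0.9038
Rounded to 4 decimal places: z = 0.9038

Answer: 0.9038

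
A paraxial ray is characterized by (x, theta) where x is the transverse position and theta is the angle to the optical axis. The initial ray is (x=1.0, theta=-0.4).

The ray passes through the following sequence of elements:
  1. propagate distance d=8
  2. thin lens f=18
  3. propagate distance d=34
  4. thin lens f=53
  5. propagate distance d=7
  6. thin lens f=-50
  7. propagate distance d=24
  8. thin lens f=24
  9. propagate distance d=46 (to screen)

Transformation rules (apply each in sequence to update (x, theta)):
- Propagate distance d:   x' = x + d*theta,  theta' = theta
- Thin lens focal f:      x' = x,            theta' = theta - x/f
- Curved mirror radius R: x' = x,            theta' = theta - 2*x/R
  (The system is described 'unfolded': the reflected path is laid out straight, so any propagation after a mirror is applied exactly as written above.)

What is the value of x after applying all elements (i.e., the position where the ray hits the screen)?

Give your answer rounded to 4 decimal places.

Initial: x=1.0000 theta=-0.4000
After 1 (propagate distance d=8): x=-2.2000 theta=-0.4000
After 2 (thin lens f=18): x=-2.2000 theta=-5/18 (≈-0.2778)
After 3 (propagate distance d=34): x=-524/45 (≈-11.6444) theta=-5/18 (≈-0.2778)
After 4 (thin lens f=53): x=-524/45 (≈-11.6444) theta=-277/4770 (≈-0.0581)
After 5 (propagate distance d=7): x=-6387/530 (≈-12.0509) theta=-277/4770 (≈-0.0581)
After 6 (thin lens f=-50): x=-6387/530 (≈-12.0509) theta=-71333/238500 (≈-0.2991)
After 7 (propagate distance d=24): x=-764357/39750 (≈-19.2291) theta=-71333/238500 (≈-0.2991)
After 8 (thin lens f=24): x=-764357/39750 (≈-19.2291) theta=2129/4240 (≈0.5021)
After 9 (propagate distance d=46 (to screen)): x=615097/159000 (≈3.8685) theta=2129/4240 (≈0.5021)
Rounded to 4 decimal places: x = 3.8685

Answer: 3.8685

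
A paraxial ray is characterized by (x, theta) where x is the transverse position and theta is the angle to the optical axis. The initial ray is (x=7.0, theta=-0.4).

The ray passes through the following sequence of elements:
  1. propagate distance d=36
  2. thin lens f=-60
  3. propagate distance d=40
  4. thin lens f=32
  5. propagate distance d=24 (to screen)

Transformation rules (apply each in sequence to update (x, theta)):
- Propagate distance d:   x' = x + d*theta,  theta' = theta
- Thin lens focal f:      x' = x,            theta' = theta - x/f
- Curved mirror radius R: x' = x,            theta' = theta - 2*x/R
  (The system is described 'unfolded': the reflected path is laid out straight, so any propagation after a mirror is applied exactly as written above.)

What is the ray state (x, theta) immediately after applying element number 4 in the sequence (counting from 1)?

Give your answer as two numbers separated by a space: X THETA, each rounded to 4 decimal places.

Answer: -28.3333 0.3621

Derivation:
Initial: x=7.0000 theta=-0.4000
After 1 (propagate distance d=36): x=-7.4000 theta=-0.4000
After 2 (thin lens f=-60): x=-7.4000 theta=-157/300 (≈-0.5233)
After 3 (propagate distance d=40): x=-85/3 (≈-28.3333) theta=-157/300 (≈-0.5233)
After 4 (thin lens f=32): x=-85/3 (≈-28.3333) theta=869/2400 (≈0.3621)
Rounded to 4 decimal places: x = -28.3333, theta = 0.3621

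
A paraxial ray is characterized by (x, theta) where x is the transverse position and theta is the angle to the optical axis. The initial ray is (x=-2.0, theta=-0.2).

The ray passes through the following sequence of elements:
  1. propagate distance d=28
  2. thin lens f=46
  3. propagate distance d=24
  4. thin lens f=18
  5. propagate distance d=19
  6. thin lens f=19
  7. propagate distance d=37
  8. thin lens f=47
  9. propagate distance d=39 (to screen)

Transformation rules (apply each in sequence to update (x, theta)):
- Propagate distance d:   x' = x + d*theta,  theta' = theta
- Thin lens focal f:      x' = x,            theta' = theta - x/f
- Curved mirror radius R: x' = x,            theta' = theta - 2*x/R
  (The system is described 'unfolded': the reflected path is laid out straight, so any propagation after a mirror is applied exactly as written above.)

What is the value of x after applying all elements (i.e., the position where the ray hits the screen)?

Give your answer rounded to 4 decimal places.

Answer: 20.0766

Derivation:
Initial: x=-2.0000 theta=-0.2000
After 1 (propagate distance d=28): x=-7.6000 theta=-0.2000
After 2 (thin lens f=46): x=-7.6000 theta=-4/115 (≈-0.0348)
After 3 (propagate distance d=24): x=-194/23 (≈-8.4348) theta=-4/115 (≈-0.0348)
After 4 (thin lens f=18): x=-194/23 (≈-8.4348) theta=449/1035 (≈0.4338)
After 5 (propagate distance d=19): x=-199/1035 (≈-0.1923) theta=449/1035 (≈0.4338)
After 6 (thin lens f=19): x=-199/1035 (≈-0.1923) theta=194/437 (≈0.4439)
After 7 (propagate distance d=37): x=319229/19665 (≈16.2334) theta=194/437 (≈0.4439)
After 8 (thin lens f=47): x=319229/19665 (≈16.2334) theta=91081/924255 (≈0.0985)
After 9 (propagate distance d=39 (to screen)): x=18555922/924255 (≈20.0766) theta=91081/924255 (≈0.0985)
Rounded to 4 decimal places: x = 20.0766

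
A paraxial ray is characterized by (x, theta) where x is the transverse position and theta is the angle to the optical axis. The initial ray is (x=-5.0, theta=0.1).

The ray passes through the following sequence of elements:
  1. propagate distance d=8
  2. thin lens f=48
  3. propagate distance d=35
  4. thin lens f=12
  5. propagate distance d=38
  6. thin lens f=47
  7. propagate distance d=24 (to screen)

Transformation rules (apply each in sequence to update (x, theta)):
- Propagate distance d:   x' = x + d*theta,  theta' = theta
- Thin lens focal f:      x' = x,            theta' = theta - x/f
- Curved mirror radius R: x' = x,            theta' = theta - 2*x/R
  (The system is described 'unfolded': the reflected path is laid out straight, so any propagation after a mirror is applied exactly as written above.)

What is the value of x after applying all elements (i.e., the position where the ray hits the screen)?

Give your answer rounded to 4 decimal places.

Initial: x=-5.0000 theta=0.1000
After 1 (propagate distance d=8): x=-4.2000 theta=0.1000
After 2 (thin lens f=48): x=-4.2000 theta=0.1875
After 3 (propagate distance d=35): x=2.3625 theta=0.1875
After 4 (thin lens f=12): x=2.3625 theta=-3/320 (≈-0.0094)
After 5 (propagate distance d=38): x=321/160 (≈2.0063) theta=-3/320 (≈-0.0094)
After 6 (thin lens f=47): x=321/160 (≈2.0063) theta=-783/15040 (≈-0.0521)
After 7 (propagate distance d=24 (to screen)): x=5691/7520 (≈0.7568) theta=-783/15040 (≈-0.0521)
Rounded to 4 decimal places: x = 0.7568

Answer: 0.7568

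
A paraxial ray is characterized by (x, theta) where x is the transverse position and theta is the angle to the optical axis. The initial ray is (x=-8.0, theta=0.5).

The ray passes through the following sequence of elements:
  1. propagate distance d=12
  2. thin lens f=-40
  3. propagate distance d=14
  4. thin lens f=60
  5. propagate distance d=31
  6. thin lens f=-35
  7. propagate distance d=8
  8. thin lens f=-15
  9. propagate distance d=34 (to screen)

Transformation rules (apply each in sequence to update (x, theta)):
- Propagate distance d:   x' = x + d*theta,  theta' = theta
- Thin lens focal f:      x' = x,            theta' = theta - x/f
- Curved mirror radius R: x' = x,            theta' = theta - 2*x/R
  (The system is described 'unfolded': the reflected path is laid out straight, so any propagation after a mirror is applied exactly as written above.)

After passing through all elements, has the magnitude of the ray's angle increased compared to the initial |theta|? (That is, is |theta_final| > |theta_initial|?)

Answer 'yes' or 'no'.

Answer: yes

Derivation:
Initial: x=-8.0000 theta=0.5000
After 1 (propagate distance d=12): x=-2.0000 theta=0.5000
After 2 (thin lens f=-40): x=-2.0000 theta=0.4500
After 3 (propagate distance d=14): x=4.3000 theta=0.4500
After 4 (thin lens f=60): x=4.3000 theta=227/600 (≈0.3783)
After 5 (propagate distance d=31): x=9617/600 (≈16.0283) theta=227/600 (≈0.3783)
After 6 (thin lens f=-35): x=9617/600 (≈16.0283) theta=2927/3500 (≈0.8363)
After 7 (propagate distance d=8): x=477091/21000 (≈22.7186) theta=2927/3500 (≈0.8363)
After 8 (thin lens f=-15): x=477091/21000 (≈22.7186) theta=740521/315000 (≈2.3509)
After 9 (propagate distance d=34 (to screen)): x=32334079/315000 (≈102.6479) theta=740521/315000 (≈2.3509)
|theta_initial|=0.5000 |theta_final|=740521/315000 (≈2.3509) -> increased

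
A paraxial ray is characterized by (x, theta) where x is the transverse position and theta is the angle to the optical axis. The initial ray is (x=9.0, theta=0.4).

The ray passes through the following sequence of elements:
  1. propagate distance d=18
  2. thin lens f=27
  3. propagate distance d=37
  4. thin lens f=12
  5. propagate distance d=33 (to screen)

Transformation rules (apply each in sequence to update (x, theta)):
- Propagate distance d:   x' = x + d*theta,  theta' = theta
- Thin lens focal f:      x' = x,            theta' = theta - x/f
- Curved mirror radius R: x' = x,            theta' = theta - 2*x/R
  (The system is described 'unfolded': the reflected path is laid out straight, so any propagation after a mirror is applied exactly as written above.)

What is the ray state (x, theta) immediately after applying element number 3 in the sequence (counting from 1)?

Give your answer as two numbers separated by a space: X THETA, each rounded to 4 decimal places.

Answer: 8.8000 -0.2000

Derivation:
Initial: x=9.0000 theta=0.4000
After 1 (propagate distance d=18): x=16.2000 theta=0.4000
After 2 (thin lens f=27): x=16.2000 theta=-0.2000
After 3 (propagate distance d=37): x=8.8000 theta=-0.2000
Rounded to 4 decimal places: x = 8.8000, theta = -0.2000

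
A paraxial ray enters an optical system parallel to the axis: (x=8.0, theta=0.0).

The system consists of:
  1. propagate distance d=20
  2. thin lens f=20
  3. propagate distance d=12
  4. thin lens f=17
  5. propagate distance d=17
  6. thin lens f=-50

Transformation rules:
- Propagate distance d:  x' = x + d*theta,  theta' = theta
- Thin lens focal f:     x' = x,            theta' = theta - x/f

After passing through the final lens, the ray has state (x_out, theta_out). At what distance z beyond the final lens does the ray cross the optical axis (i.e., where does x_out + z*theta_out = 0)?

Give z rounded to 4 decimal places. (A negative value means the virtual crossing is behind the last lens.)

Initial: x=8.0000 theta=0.0000
After 1 (propagate distance d=20): x=8.0000 theta=0.0000
After 2 (thin lens f=20): x=8.0000 theta=-0.4000
After 3 (propagate distance d=12): x=3.2000 theta=-0.4000
After 4 (thin lens f=17): x=3.2000 theta=-10/17 (≈-0.5882)
After 5 (propagate distance d=17): x=-6.8000 theta=-10/17 (≈-0.5882)
After 6 (thin lens f=-50): x=-6.8000 theta=-1539/2125 (≈-0.7242)
z_focus = -x_out/theta_out = -(-6.8000)/(-1539/2125) = -14450/1539 ≈ -9.3892
Rounded to 4 decimal places: z = -9.3892

Answer: -9.3892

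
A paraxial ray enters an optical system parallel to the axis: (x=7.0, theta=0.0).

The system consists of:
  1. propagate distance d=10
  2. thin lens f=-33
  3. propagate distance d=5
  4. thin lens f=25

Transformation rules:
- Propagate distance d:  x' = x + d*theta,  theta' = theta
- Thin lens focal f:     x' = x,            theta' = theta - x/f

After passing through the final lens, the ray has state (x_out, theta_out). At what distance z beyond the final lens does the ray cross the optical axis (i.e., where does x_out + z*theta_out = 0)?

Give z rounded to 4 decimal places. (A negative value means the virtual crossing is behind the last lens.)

Answer: 73.0769

Derivation:
Initial: x=7.0000 theta=0.0000
After 1 (propagate distance d=10): x=7.0000 theta=0.0000
After 2 (thin lens f=-33): x=7.0000 theta=7/33 (≈0.2121)
After 3 (propagate distance d=5): x=266/33 (≈8.0606) theta=7/33 (≈0.2121)
After 4 (thin lens f=25): x=266/33 (≈8.0606) theta=-91/825 (≈-0.1103)
z_focus = -x_out/theta_out = -(266/33)/(-91/825) = 950/13 ≈ 73.0769
Rounded to 4 decimal places: z = 73.0769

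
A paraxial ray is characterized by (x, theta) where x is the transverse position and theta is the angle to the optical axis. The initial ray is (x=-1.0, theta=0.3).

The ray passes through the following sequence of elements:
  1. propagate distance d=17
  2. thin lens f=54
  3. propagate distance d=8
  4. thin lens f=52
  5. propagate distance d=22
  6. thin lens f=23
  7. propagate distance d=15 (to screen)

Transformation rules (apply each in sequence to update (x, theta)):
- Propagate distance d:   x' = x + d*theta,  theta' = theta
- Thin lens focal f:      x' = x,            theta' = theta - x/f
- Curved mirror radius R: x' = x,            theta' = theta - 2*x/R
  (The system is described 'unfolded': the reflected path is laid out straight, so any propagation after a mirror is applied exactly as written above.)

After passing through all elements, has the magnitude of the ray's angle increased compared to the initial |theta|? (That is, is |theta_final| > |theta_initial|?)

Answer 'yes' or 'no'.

Answer: no

Derivation:
Initial: x=-1.0000 theta=0.3000
After 1 (propagate distance d=17): x=4.1000 theta=0.3000
After 2 (thin lens f=54): x=4.1000 theta=121/540 (≈0.2241)
After 3 (propagate distance d=8): x=1591/270 (≈5.8926) theta=121/540 (≈0.2241)
After 4 (thin lens f=52): x=1591/270 (≈5.8926) theta=311/2808 (≈0.1108)
After 5 (propagate distance d=22): x=58471/7020 (≈8.3292) theta=311/2808 (≈0.1108)
After 6 (thin lens f=23): x=58471/7020 (≈8.3292) theta=-27059/107640 (≈-0.2514)
After 7 (propagate distance d=15 (to screen)): x=1472011/322920 (≈4.5584) theta=-27059/107640 (≈-0.2514)
|theta_initial|=0.3000 |theta_final|=27059/107640 (≈0.2514) -> not increased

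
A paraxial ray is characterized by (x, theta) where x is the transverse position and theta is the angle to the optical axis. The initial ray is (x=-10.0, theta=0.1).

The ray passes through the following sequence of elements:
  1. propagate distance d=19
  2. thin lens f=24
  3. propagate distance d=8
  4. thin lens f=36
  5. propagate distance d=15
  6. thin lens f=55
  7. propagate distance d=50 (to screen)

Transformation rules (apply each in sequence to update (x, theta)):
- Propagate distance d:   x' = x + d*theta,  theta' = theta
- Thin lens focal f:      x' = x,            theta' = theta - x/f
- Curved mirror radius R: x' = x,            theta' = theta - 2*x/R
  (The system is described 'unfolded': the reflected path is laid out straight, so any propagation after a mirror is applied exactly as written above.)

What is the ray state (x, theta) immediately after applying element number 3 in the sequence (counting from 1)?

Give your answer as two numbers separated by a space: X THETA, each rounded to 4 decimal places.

Initial: x=-10.0000 theta=0.1000
After 1 (propagate distance d=19): x=-8.1000 theta=0.1000
After 2 (thin lens f=24): x=-8.1000 theta=0.4375
After 3 (propagate distance d=8): x=-4.6000 theta=0.4375
Rounded to 4 decimal places: x = -4.6000, theta = 0.4375

Answer: -4.6000 0.4375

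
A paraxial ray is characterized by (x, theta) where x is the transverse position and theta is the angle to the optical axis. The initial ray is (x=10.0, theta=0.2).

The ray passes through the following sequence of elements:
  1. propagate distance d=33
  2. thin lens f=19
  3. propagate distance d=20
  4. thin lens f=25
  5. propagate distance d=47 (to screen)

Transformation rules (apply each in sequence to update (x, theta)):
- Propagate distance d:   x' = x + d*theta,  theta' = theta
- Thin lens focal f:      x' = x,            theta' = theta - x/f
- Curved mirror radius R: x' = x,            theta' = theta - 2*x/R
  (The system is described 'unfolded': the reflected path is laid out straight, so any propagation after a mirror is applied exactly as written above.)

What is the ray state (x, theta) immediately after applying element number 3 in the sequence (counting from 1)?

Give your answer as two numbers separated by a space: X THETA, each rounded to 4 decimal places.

Answer: 3.1263 -0.6737

Derivation:
Initial: x=10.0000 theta=0.2000
After 1 (propagate distance d=33): x=16.6000 theta=0.2000
After 2 (thin lens f=19): x=16.6000 theta=-64/95 (≈-0.6737)
After 3 (propagate distance d=20): x=297/95 (≈3.1263) theta=-64/95 (≈-0.6737)
Rounded to 4 decimal places: x = 3.1263, theta = -0.6737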